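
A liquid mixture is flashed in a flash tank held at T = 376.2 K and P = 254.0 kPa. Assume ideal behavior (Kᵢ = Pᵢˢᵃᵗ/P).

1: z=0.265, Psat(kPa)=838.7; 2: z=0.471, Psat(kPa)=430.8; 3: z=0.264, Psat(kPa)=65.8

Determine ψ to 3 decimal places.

ψ = 0.749

Raoult's law: Kᵢ = Pᵢˢᵃᵗ/P = Pᵢˢᵃᵗ/254.0.
  K_1 = 838.7/254.0 = 3.30197, K_2 = 430.8/254.0 = 1.69606, K_3 = 65.8/254.0 = 0.25906
Material balance + equilibrium reduce to Σ zᵢ(Kᵢ−1)/(1+ψ(Kᵢ−1)) = 0.
Check two-phase: ΣzᵢKᵢ = 1.742 > 1 and Σzᵢ/Kᵢ = 1.377 > 1, so g(0) = 0.742 > 0 and g(1) = -0.377 < 0.
Newton–Raphson from ψ = 0.44:
  ψ = 0.440: g = 0.2638, g' = -0.799 → ψ = 0.770
  ψ = 0.770: g = -0.0220, g' = -1.065 → ψ = 0.749
Converged at ψ = 0.749.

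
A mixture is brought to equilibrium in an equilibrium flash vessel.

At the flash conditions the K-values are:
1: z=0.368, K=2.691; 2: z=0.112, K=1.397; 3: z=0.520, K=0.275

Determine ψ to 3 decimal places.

ψ = 0.269

Let ψ = V/F and solve Σ zᵢ(Kᵢ−1)/(1+ψ(Kᵢ−1)) = 0.
Feasibility: ΣzᵢKᵢ = 1.290, Σzᵢ/Kᵢ = 2.108 — both > 1, two phases present.
Iterate (Newton) starting at ψ = 0.69:
  ψ = 0.690: g = -0.4323, g' = -1.329 → ψ = 0.365
  ψ = 0.365: g = -0.0889, g' = -0.921 → ψ = 0.268
  ψ = 0.268: g = 0.0002, g' = -0.934 → ψ = 0.269
Converged at ψ = 0.269.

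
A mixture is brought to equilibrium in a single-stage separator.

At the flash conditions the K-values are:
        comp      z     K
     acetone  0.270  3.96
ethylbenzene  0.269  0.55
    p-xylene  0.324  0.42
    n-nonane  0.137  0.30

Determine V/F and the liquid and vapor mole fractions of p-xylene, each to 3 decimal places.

V/F = 0.238, x_p-xylene = 0.376, y_p-xylene = 0.158

Iterate (Newton) starting at V/F = 0.5:
  V/F = 0.500: g = -0.2462, g' = -0.850 → V/F = 0.211
  V/F = 0.211: g = 0.0321, g' = -1.198 → V/F = 0.237
  V/F = 0.237: g = 0.0010, g' = -1.128 → V/F = 0.238
Converged at V/F = 0.238.
Compositions from xᵢ = zᵢ/(1+V/F(Kᵢ−1)), yᵢ = Kᵢxᵢ:
  acetone: x = 0.158, y = 0.627
  ethylbenzene: x = 0.301, y = 0.166
  p-xylene: x = 0.376, y = 0.158
  n-nonane: x = 0.164, y = 0.049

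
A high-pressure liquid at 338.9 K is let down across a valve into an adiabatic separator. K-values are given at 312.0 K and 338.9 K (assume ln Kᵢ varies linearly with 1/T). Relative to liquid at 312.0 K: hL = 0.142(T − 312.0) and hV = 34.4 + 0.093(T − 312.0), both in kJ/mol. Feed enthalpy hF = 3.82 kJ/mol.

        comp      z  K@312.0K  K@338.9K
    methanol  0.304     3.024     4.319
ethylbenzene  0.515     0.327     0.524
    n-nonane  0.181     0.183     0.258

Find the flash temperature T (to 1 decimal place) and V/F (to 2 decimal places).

T = 313.9 K, V/F = 0.10

Adiabatic flash: solve Rachford–Rice at each trial T, then check hF = ψ·hV(T) + (1−ψ)·hL(T).
  T = 312.0 K: K = (3.024, 0.327, 0.183), RR gives ψ = 0.084, H_out = 2.883 kJ/mol
  T = 338.9 K: K = (4.319, 0.524, 0.258), RR gives ψ = 0.342, H_out = 15.127 kJ/mol
  T = 325.4 K: K = (3.638, 0.418, 0.219), RR gives ψ = 0.214, H_out = 9.129 kJ/mol
  T = 318.7 K: K = (3.323, 0.370, 0.200), RR gives ψ = 0.151, H_out = 6.097 kJ/mol
  T = 315.4 K: K = (3.174, 0.349, 0.192), RR gives ψ = 0.119, H_out = 4.545 kJ/mol
  T = 313.7 K: K = (3.098, 0.338, 0.187), RR gives ψ = 0.101, H_out = 3.723 kJ/mol
Linear interpolation between T = 313.7 (H_out = 3.723) and T = 315.4 (H_out = 4.545) on hF = 3.82 gives T ≈ 313.9 K, at which ψ = 0.10.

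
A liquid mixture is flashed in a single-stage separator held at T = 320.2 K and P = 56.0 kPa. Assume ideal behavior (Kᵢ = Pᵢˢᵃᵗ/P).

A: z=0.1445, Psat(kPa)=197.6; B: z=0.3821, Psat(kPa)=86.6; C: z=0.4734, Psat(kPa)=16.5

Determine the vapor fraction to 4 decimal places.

Raoult's law: Kᵢ = Pᵢˢᵃᵗ/P = Pᵢˢᵃᵗ/56.0.
  K_A = 197.6/56.0 = 3.528571, K_B = 86.6/56.0 = 1.546429, K_C = 16.5/56.0 = 0.294643
Let ψ = V/F and solve Σ zᵢ(Kᵢ−1)/(1+ψ(Kᵢ−1)) = 0.
Feasibility: ΣzᵢKᵢ = 1.2403, Σzᵢ/Kᵢ = 1.8947 — both > 1, two phases present.
Newton–Raphson from ψ = 0.7:
  ψ = 0.7000: g = -0.37666, g' = -1.0991 → ψ = 0.3573
  ψ = 0.3573: g = -0.07979, g' = -0.7558 → ψ = 0.2517
  ψ = 0.2517: g = 0.00079, g' = -0.7813 → ψ = 0.2528
Converged at ψ = 0.2528.

ψ = 0.2528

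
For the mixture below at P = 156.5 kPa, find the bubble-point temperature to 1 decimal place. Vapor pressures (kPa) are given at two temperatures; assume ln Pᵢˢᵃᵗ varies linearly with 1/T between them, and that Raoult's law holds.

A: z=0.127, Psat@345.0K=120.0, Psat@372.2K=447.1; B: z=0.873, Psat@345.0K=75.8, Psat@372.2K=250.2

T = 359.1 K

Bubble-point temperature: ΣzᵢPᵢˢᵃᵗ(T) = P. Interpolate ln Pᵢˢᵃᵗ = aᵢ + bᵢ/T.
  T = 345.0 K: ΣzᵢPᵢˢᵃᵗ = 81.41 kPa
  T = 372.2 K: ΣzᵢPᵢˢᵃᵗ = 275.21 kPa
  T = 358.6 K: ΣzᵢPᵢˢᵃᵗ = 153.14 kPa
  T = 365.4 K: ΣzᵢPᵢˢᵃᵗ = 206.40 kPa
  T = 362.0 K: ΣzᵢPᵢˢᵃᵗ = 178.03 kPa
  T = 360.3 K: ΣzᵢPᵢˢᵃᵗ = 165.17 kPa
Interpolating between 358.6 K and 360.3 K gives T ≈ 359.1 K.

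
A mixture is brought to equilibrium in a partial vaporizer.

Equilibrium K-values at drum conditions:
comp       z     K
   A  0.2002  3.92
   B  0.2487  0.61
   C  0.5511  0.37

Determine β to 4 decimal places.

β = 0.0859

Material balance + equilibrium reduce to Σ zᵢ(Kᵢ−1)/(1+β(Kᵢ−1)) = 0.
g(0) = ΣzᵢKᵢ − 1 = 0.1404 and g(1) = 1 − Σzᵢ/Kᵢ = -0.9482, so a root lies in (0, 1).
Newton–Raphson from β = 0.56:
  β = 0.5600: g = -0.43871, g' = -0.8299 → β = 0.0314
  β = 0.0314: g = 0.08312, g' = -1.6988 → β = 0.0803
  β = 0.0803: g = 0.00771, g' = -1.4030 → β = 0.0858
  β = 0.0858: g = 0.00007, g' = -1.3764 → β = 0.0859
Converged at β = 0.0859.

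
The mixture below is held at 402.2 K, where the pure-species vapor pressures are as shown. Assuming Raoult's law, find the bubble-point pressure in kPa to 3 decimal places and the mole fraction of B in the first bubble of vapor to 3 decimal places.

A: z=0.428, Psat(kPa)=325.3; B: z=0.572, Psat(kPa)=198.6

Pbub = 252.828 kPa, y_B = 0.449

At the bubble point ψ → 0, so ΣzᵢKᵢ = 1 with Kᵢ = Pᵢˢᵃᵗ/P ⇒ P = ΣzᵢPᵢˢᵃᵗ.
P = 0.428·325.3 + 0.572·198.6 = 252.828 kPa
yᵢ = zᵢPᵢˢᵃᵗ/P ⇒ y_B = 0.572·198.6/252.828 = 0.449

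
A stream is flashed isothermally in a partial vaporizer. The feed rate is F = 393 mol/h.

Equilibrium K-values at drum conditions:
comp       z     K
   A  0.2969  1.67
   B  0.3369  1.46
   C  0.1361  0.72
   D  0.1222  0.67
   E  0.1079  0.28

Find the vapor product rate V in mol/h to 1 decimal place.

V = 271.0 mol/h

Material balance + equilibrium reduce to Σ zᵢ(Kᵢ−1)/(1+ψ(Kᵢ−1)) = 0.
Check two-phase: ΣzᵢKᵢ = 1.1978 > 1 and Σzᵢ/Kᵢ = 1.1653 > 1, so g(0) = 0.1978 > 0 and g(1) = -0.1653 < 0.
Newton iteration, ψ⁰ = 0.5:
  ψ = 0.5000: g = 0.06101, g' = -0.2920 → ψ = 0.7089
  ψ = 0.7089: g = -0.00715, g' = -0.3745 → ψ = 0.6899
  ψ = 0.6899: g = -0.00011, g' = -0.3629 → ψ = 0.6895
Converged at ψ = 0.6895.
Then V = ψ·F = 0.6895·393 = 271.0 mol/h and L = F − V = 122.0 mol/h.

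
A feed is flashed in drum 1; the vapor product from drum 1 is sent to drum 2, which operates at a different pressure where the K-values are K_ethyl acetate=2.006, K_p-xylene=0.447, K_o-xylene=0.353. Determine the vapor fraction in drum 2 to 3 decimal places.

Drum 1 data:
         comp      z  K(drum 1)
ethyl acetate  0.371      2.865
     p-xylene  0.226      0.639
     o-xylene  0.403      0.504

Drum 1:
Material balance + equilibrium reduce to Σ zᵢ(Kᵢ−1)/(1+ψ₁(Kᵢ−1)) = 0.
Check two-phase: ΣzᵢKᵢ = 1.410 > 1 and Σzᵢ/Kᵢ = 1.283 > 1, so g(0) = 0.410 > 0 and g(1) = -0.283 < 0.
Iterate (Newton) starting at ψ₁ = 0.37:
  ψ₁ = 0.370: g = 0.0704, g' = -0.640 → ψ₁ = 0.480
  ψ₁ = 0.480: g = 0.0040, g' = -0.573 → ψ₁ = 0.487
Converged at ψ₁ = 0.487.
Drum-1 compositions:
  ethyl acetate: x = 0.194, y = 0.557
  p-xylene: x = 0.274, y = 0.175
  o-xylene: x = 0.531, y = 0.268
Drum-2 feed = drum-1 vapor: z₂ = (0.5570, 0.1752, 0.2678).
Drum 2:
Rachford–Rice: g(ψ₂) = Σ zᵢ(Kᵢ−1)/(1+ψ₂(Kᵢ−1)) = 0.
Feasibility: ΣzᵢKᵢ = 1.290, Σzᵢ/Kᵢ = 1.428 — both > 1, two phases present.
Newton–Raphson from ψ₂ = 0.5:
  ψ₂ = 0.500: g = -0.0173, g' = -0.597 → ψ₂ = 0.471
Converged at ψ₂ = 0.471.
  ethyl acetate: x = 0.378, y = 0.758
  p-xylene: x = 0.237, y = 0.106
  o-xylene: x = 0.385, y = 0.136

V/F (drum 2) = 0.471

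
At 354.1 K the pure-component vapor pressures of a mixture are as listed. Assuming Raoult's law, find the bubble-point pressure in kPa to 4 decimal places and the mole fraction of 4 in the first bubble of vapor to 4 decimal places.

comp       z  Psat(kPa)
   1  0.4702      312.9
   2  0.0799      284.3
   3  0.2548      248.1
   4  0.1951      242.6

At the bubble point ψ → 0, so ΣzᵢKᵢ = 1 with Kᵢ = Pᵢˢᵃᵗ/P ⇒ P = ΣzᵢPᵢˢᵃᵗ.
P = 0.4702·312.9 + 0.0799·284.3 + 0.2548·248.1 + 0.1951·242.6 = 280.3883 kPa
yᵢ = zᵢPᵢˢᵃᵗ/P ⇒ y_4 = 0.1951·242.6/280.3883 = 0.1688

Pbub = 280.3883 kPa, y_4 = 0.1688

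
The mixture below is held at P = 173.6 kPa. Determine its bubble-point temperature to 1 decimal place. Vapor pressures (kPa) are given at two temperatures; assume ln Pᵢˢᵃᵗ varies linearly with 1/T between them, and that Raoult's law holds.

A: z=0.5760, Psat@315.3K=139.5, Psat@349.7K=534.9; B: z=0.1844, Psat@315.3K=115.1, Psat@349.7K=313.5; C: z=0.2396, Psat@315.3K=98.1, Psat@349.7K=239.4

T = 324.0 K

Bubble-point temperature: ΣzᵢPᵢˢᵃᵗ(T) = P. Interpolate ln Pᵢˢᵃᵗ = aᵢ + bᵢ/T.
  T = 315.3 K: ΣzᵢPᵢˢᵃᵗ = 125.08 kPa
  T = 349.7 K: ΣzᵢPᵢˢᵃᵗ = 423.27 kPa
  T = 332.5 K: ΣzᵢPᵢˢᵃᵗ = 236.43 kPa
  T = 323.9 K: ΣzᵢPᵢˢᵃᵗ = 173.21 kPa
  T = 328.2 K: ΣzᵢPᵢˢᵃᵗ = 202.72 kPa
  T = 326.0 K: ΣzᵢPᵢˢᵃᵗ = 187.13 kPa
Interpolating between 323.9 K and 326.0 K gives T ≈ 324.0 K.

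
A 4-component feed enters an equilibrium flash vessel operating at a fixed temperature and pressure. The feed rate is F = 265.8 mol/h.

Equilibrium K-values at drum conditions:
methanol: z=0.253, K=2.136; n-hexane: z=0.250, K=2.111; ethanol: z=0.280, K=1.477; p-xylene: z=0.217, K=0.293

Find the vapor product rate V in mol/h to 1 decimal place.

Rachford–Rice: g(ψ) = Σ zᵢ(Kᵢ−1)/(1+ψ(Kᵢ−1)) = 0.
Feasibility: ΣzᵢKᵢ = 1.545, Σzᵢ/Kᵢ = 1.167 — both > 1, two phases present.
Iterate (Newton) starting at ψ = 0.58:
  ψ = 0.580: g = 0.1867, g' = -0.584 → ψ = 0.900
  ψ = 0.900: g = -0.0474, g' = -1.008 → ψ = 0.853
  ψ = 0.853: g = -0.0030, g' = -0.886 → ψ = 0.850
Converged at ψ = 0.850.
Then V = ψ·F = 0.8496·265.8 = 225.8 mol/h and L = F − V = 40.0 mol/h.

V = 225.8 mol/h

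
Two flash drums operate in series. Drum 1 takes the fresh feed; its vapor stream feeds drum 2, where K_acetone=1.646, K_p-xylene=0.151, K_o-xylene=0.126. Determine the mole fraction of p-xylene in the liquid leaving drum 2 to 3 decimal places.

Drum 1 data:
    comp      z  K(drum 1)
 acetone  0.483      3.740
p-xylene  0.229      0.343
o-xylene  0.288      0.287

x_p-xylene (drum 2) = 0.202

Drum 1:
Material balance + equilibrium reduce to Σ zᵢ(Kᵢ−1)/(1+ψ₁(Kᵢ−1)) = 0.
Check two-phase: ΣzᵢKᵢ = 1.968 > 1 and Σzᵢ/Kᵢ = 1.800 > 1, so g(0) = 0.968 > 0 and g(1) = -0.800 < 0.
Iterate (Newton) starting at ψ₁ = 0.5:
  ψ₁ = 0.500: g = 0.0152, g' = -1.218 → ψ₁ = 0.513
Converged at ψ₁ = 0.513.
Drum-1 compositions:
  acetone: x = 0.201, y = 0.751
  p-xylene: x = 0.345, y = 0.118
  o-xylene: x = 0.454, y = 0.130
Drum-2 feed = drum-1 vapor: z₂ = (0.7513, 0.1184, 0.1303).
Drum 2:
Iterate (Newton) starting at ψ₂ = 0.5:
  ψ₂ = 0.500: g = -0.0101, g' = -0.751 → ψ₂ = 0.487
  ψ₂ = 0.487: g = -0.0001, g' = -0.731 → ψ₂ = 0.486
Converged at ψ₂ = 0.486.
  acetone: x = 0.572, y = 0.941
  p-xylene: x = 0.202, y = 0.030
  o-xylene: x = 0.227, y = 0.029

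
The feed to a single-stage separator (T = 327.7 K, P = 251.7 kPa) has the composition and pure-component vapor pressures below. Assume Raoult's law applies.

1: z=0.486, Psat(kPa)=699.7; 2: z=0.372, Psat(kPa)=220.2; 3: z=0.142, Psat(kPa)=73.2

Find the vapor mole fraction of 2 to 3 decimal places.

Raoult's law: Kᵢ = Pᵢˢᵃᵗ/P = Pᵢˢᵃᵗ/251.7.
  K_1 = 699.7/251.7 = 2.77990, K_2 = 220.2/251.7 = 0.87485, K_3 = 73.2/251.7 = 0.29082
Newton–Raphson from V/F = 0.5:
  V/F = 0.500: g = 0.2520, g' = -0.609 → V/F = 0.914
  V/F = 0.914: g = -0.0093, g' = -0.807 → V/F = 0.902
Converged at V/F = 0.902.
Compositions from xᵢ = zᵢ/(1+V/F(Kᵢ−1)), yᵢ = Kᵢxᵢ:
  1: x = 0.187, y = 0.519
  2: x = 0.419, y = 0.367
  3: x = 0.394, y = 0.115

y_2 = 0.367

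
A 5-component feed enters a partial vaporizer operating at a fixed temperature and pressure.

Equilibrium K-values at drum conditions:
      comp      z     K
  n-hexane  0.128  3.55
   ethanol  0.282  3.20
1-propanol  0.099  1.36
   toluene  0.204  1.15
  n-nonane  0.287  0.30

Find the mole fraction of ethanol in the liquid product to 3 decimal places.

x_ethanol = 0.109

Let ψ = V/F and solve Σ zᵢ(Kᵢ−1)/(1+ψ(Kᵢ−1)) = 0.
g(0) = ΣzᵢKᵢ − 1 = 0.812 and g(1) = 1 − Σzᵢ/Kᵢ = -0.331, so a root lies in (0, 1).
Newton–Raphson from ψ = 0.58:
  ψ = 0.580: g = 0.1237, g' = -0.810 → ψ = 0.733
  ψ = 0.733: g = -0.0053, g' = -0.906 → ψ = 0.727
Converged at ψ = 0.727.
Compositions from xᵢ = zᵢ/(1+ψ(Kᵢ−1)), yᵢ = Kᵢxᵢ:
  n-hexane: x = 0.045, y = 0.159
  ethanol: x = 0.109, y = 0.347
  1-propanol: x = 0.078, y = 0.107
  toluene: x = 0.184, y = 0.212
  n-nonane: x = 0.584, y = 0.175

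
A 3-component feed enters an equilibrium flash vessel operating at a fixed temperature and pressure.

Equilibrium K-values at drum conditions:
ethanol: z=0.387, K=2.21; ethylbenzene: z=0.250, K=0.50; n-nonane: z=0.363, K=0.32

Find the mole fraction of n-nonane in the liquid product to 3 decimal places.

x_n-nonane = 0.398

Rachford–Rice: g(V/F) = Σ zᵢ(Kᵢ−1)/(1+V/F(Kᵢ−1)) = 0.
Feasibility: ΣzᵢKᵢ = 1.096, Σzᵢ/Kᵢ = 1.809 — both > 1, two phases present.
Newton iteration, V/F⁰ = 0.5:
  V/F = 0.500: g = -0.2489, g' = -0.716 → V/F = 0.153
  V/F = 0.153: g = -0.0154, g' = -0.686 → V/F = 0.130
Converged at V/F = 0.130.
Compositions from xᵢ = zᵢ/(1+V/F(Kᵢ−1)), yᵢ = Kᵢxᵢ:
  ethanol: x = 0.334, y = 0.739
  ethylbenzene: x = 0.267, y = 0.134
  n-nonane: x = 0.398, y = 0.127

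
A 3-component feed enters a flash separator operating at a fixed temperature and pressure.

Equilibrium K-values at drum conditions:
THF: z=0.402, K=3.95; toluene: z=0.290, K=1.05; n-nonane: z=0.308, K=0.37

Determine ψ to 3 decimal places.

ψ = 0.770

Rachford–Rice: g(ψ) = Σ zᵢ(Kᵢ−1)/(1+ψ(Kᵢ−1)) = 0.
g(0) = ΣzᵢKᵢ − 1 = 1.006 and g(1) = 1 − Σzᵢ/Kᵢ = -0.210, so a root lies in (0, 1).
Newton–Raphson from ψ = 0.42:
  ψ = 0.420: g = 0.2800, g' = -0.925 → ψ = 0.723
  ψ = 0.723: g = 0.0363, g' = -0.769 → ψ = 0.770
Converged at ψ = 0.770.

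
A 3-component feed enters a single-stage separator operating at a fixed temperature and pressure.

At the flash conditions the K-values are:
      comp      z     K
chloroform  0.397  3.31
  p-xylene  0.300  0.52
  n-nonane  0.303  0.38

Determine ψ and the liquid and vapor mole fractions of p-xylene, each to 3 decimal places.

ψ = 0.456, x_p-xylene = 0.384, y_p-xylene = 0.200

Material balance + equilibrium reduce to Σ zᵢ(Kᵢ−1)/(1+ψ(Kᵢ−1)) = 0.
Feasibility: ΣzᵢKᵢ = 1.585, Σzᵢ/Kᵢ = 1.494 — both > 1, two phases present.
Iterate (Newton) starting at ψ = 0.4:
  ψ = 0.400: g = 0.0486, g' = -0.884 → ψ = 0.455
  ψ = 0.455: g = 0.0012, g' = -0.843 → ψ = 0.456
Converged at ψ = 0.456.
Compositions from xᵢ = zᵢ/(1+ψ(Kᵢ−1)), yᵢ = Kᵢxᵢ:
  chloroform: x = 0.193, y = 0.640
  p-xylene: x = 0.384, y = 0.200
  n-nonane: x = 0.423, y = 0.161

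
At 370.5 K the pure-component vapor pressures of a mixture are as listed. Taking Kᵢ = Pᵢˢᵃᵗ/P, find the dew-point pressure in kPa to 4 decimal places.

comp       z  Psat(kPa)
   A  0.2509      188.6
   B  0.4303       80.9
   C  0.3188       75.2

At the dew point ψ → 1, so Σzᵢ/Kᵢ = 1 with Kᵢ = Pᵢˢᵃᵗ/P ⇒ 1/P = Σzᵢ/Pᵢˢᵃᵗ.
1/P = 0.2509/188.6 + 0.4303/80.9 + 0.3188/75.2 = 0.0108886 ⇒ P = 91.8391 kPa

Pdew = 91.8391 kPa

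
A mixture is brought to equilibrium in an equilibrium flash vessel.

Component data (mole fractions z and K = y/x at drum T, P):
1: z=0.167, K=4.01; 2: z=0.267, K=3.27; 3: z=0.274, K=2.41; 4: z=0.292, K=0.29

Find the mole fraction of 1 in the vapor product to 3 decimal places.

Rachford–Rice: g(ψ) = Σ zᵢ(Kᵢ−1)/(1+ψ(Kᵢ−1)) = 0.
g(0) = ΣzᵢKᵢ − 1 = 1.288 and g(1) = 1 − Σzᵢ/Kᵢ = -0.244, so a root lies in (0, 1).
Newton–Raphson from ψ = 0.45:
  ψ = 0.450: g = 0.4450, g' = -1.131 → ψ = 0.843
  ψ = 0.843: g = 0.0098, g' = -1.311 → ψ = 0.851
Converged at ψ = 0.851.
Compositions from xᵢ = zᵢ/(1+ψ(Kᵢ−1)), yᵢ = Kᵢxᵢ:
  1: x = 0.047, y = 0.188
  2: x = 0.091, y = 0.298
  3: x = 0.125, y = 0.300
  4: x = 0.737, y = 0.214

y_1 = 0.188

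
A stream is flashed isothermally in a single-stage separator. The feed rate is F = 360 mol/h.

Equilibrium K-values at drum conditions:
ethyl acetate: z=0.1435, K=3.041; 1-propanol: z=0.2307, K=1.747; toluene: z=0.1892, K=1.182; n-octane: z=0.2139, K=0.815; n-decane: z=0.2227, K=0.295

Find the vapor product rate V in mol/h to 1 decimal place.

Material balance + equilibrium reduce to Σ zᵢ(Kᵢ−1)/(1+ψ(Kᵢ−1)) = 0.
g(0) = ΣzᵢKᵢ − 1 = 0.3031 and g(1) = 1 − Σzᵢ/Kᵢ = -0.3567, so a root lies in (0, 1).
Iterate (Newton) starting at ψ = 0.67:
  ψ = 0.6700: g = -0.07347, g' = -0.5759 → ψ = 0.5424
  ψ = 0.5424: g = -0.00523, g' = -0.5043 → ψ = 0.5321
  ψ = 0.5321: g = -0.00002, g' = -0.5010 → ψ = 0.5320
Converged at ψ = 0.5320.
Then V = ψ·F = 0.5320·360 = 191.5 mol/h and L = F − V = 168.5 mol/h.

V = 191.5 mol/h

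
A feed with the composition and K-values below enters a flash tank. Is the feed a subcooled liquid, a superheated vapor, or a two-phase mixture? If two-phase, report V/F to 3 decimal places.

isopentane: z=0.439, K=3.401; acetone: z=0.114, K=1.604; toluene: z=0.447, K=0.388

ΣzᵢKᵢ = 1.849; Σzᵢ/Kᵢ = 1.352.
Both exceed 1, so a two-phase solution exists.
Let ψ = V/F and solve Σ zᵢ(Kᵢ−1)/(1+ψ(Kᵢ−1)) = 0.
Newton–Raphson from ψ = 0.5:
  ψ = 0.500: g = 0.1377, g' = -0.895 → ψ = 0.654
  ψ = 0.654: g = 0.0034, g' = -0.870 → ψ = 0.658
Converged at ψ = 0.658.

two-phase, V/F = 0.658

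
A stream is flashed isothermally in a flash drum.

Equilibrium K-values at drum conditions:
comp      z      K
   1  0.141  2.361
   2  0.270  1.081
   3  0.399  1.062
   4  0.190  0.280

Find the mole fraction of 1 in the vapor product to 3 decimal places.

y_1 = 0.231

Rachford–Rice: g(V/F) = Σ zᵢ(Kᵢ−1)/(1+V/F(Kᵢ−1)) = 0.
Feasibility: ΣzᵢKᵢ = 1.102, Σzᵢ/Kᵢ = 1.364 — both > 1, two phases present.
Newton iteration, V/F⁰ = 0.5:
  V/F = 0.500: g = -0.0545, g' = -0.336 → V/F = 0.338
  V/F = 0.338: g = -0.0037, g' = -0.298 → V/F = 0.325
Converged at V/F = 0.325.
Compositions from xᵢ = zᵢ/(1+V/F(Kᵢ−1)), yᵢ = Kᵢxᵢ:
  1: x = 0.098, y = 0.231
  2: x = 0.263, y = 0.284
  3: x = 0.391, y = 0.415
  4: x = 0.248, y = 0.069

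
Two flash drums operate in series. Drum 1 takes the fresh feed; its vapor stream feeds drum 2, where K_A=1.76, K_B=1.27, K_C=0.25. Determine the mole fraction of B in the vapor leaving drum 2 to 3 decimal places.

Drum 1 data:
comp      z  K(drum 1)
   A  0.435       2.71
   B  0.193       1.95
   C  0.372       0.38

y_B (drum 2) = 0.244

Drum 1:
Iterate (Newton) starting at ψ₁ = 0.56:
  ψ₁ = 0.560: g = 0.1464, g' = -0.742 → ψ₁ = 0.757
  ψ₁ = 0.757: g = -0.0040, g' = -0.809 → ψ₁ = 0.752
Converged at ψ₁ = 0.752.
Drum-1 compositions:
  A: x = 0.190, y = 0.516
  B: x = 0.113, y = 0.219
  C: x = 0.697, y = 0.265
Drum-2 feed = drum-1 vapor: z₂ = (0.5156, 0.2195, 0.2649).
Drum 2:
Let ψ₂ = V/F and solve Σ zᵢ(Kᵢ−1)/(1+ψ₂(Kᵢ−1)) = 0.
g(0) = ΣzᵢKᵢ − 1 = 0.252 and g(1) = 1 − Σzᵢ/Kᵢ = -0.525, so a root lies in (0, 1).
Newton–Raphson from ψ₂ = 0.31:
  ψ₂ = 0.310: g = 0.1129, g' = -0.462 → ψ₂ = 0.555
  ψ₂ = 0.555: g = -0.0130, g' = -0.596 → ψ₂ = 0.533
  ψ₂ = 0.533: g = -0.0002, g' = -0.576 → ψ₂ = 0.532
Converged at ψ₂ = 0.532.
  A: x = 0.367, y = 0.646
  B: x = 0.192, y = 0.244
  C: x = 0.441, y = 0.110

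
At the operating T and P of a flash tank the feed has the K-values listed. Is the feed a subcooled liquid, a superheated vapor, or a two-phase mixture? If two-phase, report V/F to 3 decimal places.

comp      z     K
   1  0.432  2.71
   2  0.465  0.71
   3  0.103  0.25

ΣzᵢKᵢ = 1.527; Σzᵢ/Kᵢ = 1.226.
Both exceed 1, so a two-phase solution exists.
Material balance + equilibrium reduce to Σ zᵢ(Kᵢ−1)/(1+ψ(Kᵢ−1)) = 0.
Iterate (Newton) starting at ψ = 0.5:
  ψ = 0.500: g = 0.1169, g' = -0.569 → ψ = 0.705
  ψ = 0.705: g = 0.0012, g' = -0.583 → ψ = 0.708
Converged at ψ = 0.708.

two-phase, V/F = 0.708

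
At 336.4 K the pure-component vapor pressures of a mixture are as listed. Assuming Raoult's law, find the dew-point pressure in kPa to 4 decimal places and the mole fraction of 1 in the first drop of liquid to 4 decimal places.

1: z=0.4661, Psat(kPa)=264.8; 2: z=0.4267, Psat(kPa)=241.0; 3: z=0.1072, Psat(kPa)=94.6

At the dew point ψ → 1, so Σzᵢ/Kᵢ = 1 with Kᵢ = Pᵢˢᵃᵗ/P ⇒ 1/P = Σzᵢ/Pᵢˢᵃᵗ.
1/P = 0.4661/264.8 + 0.4267/241.0 + 0.1072/94.6 = 0.0046639 ⇒ P = 214.4115 kPa
xᵢ = zᵢP/Pᵢˢᵃᵗ ⇒ x_1 = 0.4661·214.4115/264.8 = 0.3774

Pdew = 214.4115 kPa, x_1 = 0.3774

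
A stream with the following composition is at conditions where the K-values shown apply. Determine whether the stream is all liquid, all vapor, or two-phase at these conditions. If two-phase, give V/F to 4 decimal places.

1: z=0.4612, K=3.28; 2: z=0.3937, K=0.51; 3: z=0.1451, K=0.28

two-phase, V/F = 0.5846

ΣzᵢKᵢ = 1.7542; Σzᵢ/Kᵢ = 1.4308.
Both exceed 1, so a two-phase solution exists.
Iterate (Newton) starting at ψ = 0.6:
  ψ = 0.6000: g = -0.01312, g' = -0.8504 → ψ = 0.5846
Converged at ψ = 0.5846.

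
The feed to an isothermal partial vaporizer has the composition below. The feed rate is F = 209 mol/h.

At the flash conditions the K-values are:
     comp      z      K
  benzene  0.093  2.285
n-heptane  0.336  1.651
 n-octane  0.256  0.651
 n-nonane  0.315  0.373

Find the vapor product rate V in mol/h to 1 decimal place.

Rachford–Rice: g(ψ) = Σ zᵢ(Kᵢ−1)/(1+ψ(Kᵢ−1)) = 0.
Check two-phase: ΣzᵢKᵢ = 1.051 > 1 and Σzᵢ/Kᵢ = 1.482 > 1, so g(0) = 0.051 > 0 and g(1) = -0.482 < 0.
Iterate (Newton) starting at ψ = 0.35:
  ψ = 0.350: g = -0.0942, g' = -0.411 → ψ = 0.121
  ψ = 0.121: g = -0.0008, g' = -0.416 → ψ = 0.119
Converged at ψ = 0.119.
Then V = ψ·F = 0.1190·209 = 24.9 mol/h and L = F − V = 184.1 mol/h.

V = 24.9 mol/h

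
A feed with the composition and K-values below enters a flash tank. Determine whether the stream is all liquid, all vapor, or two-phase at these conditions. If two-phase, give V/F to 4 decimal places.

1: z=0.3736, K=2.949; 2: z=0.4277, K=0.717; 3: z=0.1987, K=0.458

ΣzᵢKᵢ = 1.4994; Σzᵢ/Kᵢ = 1.1570.
Both exceed 1, so a two-phase solution exists.
Newton–Raphson from ψ = 0.5:
  ψ = 0.5000: g = 0.08006, g' = -0.5203 → ψ = 0.6539
  ψ = 0.6539: g = 0.00482, g' = -0.4660 → ψ = 0.6642
Converged at ψ = 0.6642.

two-phase, V/F = 0.6642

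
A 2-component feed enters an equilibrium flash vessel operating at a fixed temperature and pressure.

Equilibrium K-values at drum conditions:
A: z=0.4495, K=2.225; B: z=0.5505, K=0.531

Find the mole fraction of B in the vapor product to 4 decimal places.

Rachford–Rice: g(ψ) = Σ zᵢ(Kᵢ−1)/(1+ψ(Kᵢ−1)) = 0.
g(0) = ΣzᵢKᵢ − 1 = 0.2925 and g(1) = 1 − Σzᵢ/Kᵢ = -0.2387, so a root lies in (0, 1).
Binary case is linear: z₁(K₁−1)(1+ψ(K₂−1)) + z₂(K₂−1)(1+ψ(K₁−1)) = 0
⇒ ψ = [z₁(K₁−1)+z₂(K₂−1)] / [−(K₁−1)(K₂−1)] = 0.29245/0.57453 = 0.5090
Compositions from xᵢ = zᵢ/(1+ψ(Kᵢ−1)), yᵢ = Kᵢxᵢ:
  A: x = 0.2769, y = 0.6160
  B: x = 0.7231, y = 0.3840

y_B = 0.3840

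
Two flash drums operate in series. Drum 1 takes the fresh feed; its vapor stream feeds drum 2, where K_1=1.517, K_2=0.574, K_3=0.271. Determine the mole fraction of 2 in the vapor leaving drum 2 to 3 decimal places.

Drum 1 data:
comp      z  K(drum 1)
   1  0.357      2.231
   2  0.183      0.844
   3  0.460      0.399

Drum 1:
Material balance + equilibrium reduce to Σ zᵢ(Kᵢ−1)/(1+ψ₁(Kᵢ−1)) = 0.
Check two-phase: ΣzᵢKᵢ = 1.134 > 1 and Σzᵢ/Kᵢ = 1.530 > 1, so g(0) = 0.134 > 0 and g(1) = -0.530 < 0.
Newton iteration, ψ₁⁰ = 0.5:
  ψ₁ = 0.500: g = -0.1542, g' = -0.552 → ψ₁ = 0.221
  ψ₁ = 0.221: g = -0.0028, g' = -0.560 → ψ₁ = 0.216
Converged at ψ₁ = 0.216.
Drum-1 compositions:
  1: x = 0.282, y = 0.629
  2: x = 0.189, y = 0.160
  3: x = 0.529, y = 0.211
Drum-2 feed = drum-1 vapor: z₂ = (0.6293, 0.1598, 0.2109).
Drum 2:
Let ψ₂ = V/F and solve Σ zᵢ(Kᵢ−1)/(1+ψ₂(Kᵢ−1)) = 0.
Check two-phase: ΣzᵢKᵢ = 1.103 > 1 and Σzᵢ/Kᵢ = 1.471 > 1, so g(0) = 0.103 > 0 and g(1) = -0.471 < 0.
Iterate (Newton) starting at ψ₂ = 0.41:
  ψ₂ = 0.410: g = -0.0334, g' = -0.385 → ψ₂ = 0.323
  ψ₂ = 0.323: g = -0.0014, g' = -0.354 → ψ₂ = 0.319
Converged at ψ₂ = 0.319.
  1: x = 0.540, y = 0.819
  2: x = 0.185, y = 0.106
  3: x = 0.275, y = 0.075

y_2 (drum 2) = 0.106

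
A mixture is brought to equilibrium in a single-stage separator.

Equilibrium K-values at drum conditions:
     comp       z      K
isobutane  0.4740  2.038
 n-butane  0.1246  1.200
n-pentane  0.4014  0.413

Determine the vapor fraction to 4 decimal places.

ψ = 0.5259

Material balance + equilibrium reduce to Σ zᵢ(Kᵢ−1)/(1+ψ(Kᵢ−1)) = 0.
Feasibility: ΣzᵢKᵢ = 1.2813, Σzᵢ/Kᵢ = 1.3083 — both > 1, two phases present.
Newton–Raphson from ψ = 0.47:
  ψ = 0.4700: g = 0.02807, g' = -0.4986 → ψ = 0.5263
  ψ = 0.5263: g = -0.00022, g' = -0.5073 → ψ = 0.5259
Converged at ψ = 0.5259.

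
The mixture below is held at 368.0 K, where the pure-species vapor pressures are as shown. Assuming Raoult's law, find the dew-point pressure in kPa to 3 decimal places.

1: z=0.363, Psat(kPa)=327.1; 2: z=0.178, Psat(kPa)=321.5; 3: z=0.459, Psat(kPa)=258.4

Pdew = 290.721 kPa

At the dew point ψ → 1, so Σzᵢ/Kᵢ = 1 with Kᵢ = Pᵢˢᵃᵗ/P ⇒ 1/P = Σzᵢ/Pᵢˢᵃᵗ.
1/P = 0.363/327.1 + 0.178/321.5 + 0.459/258.4 = 0.003440 ⇒ P = 290.721 kPa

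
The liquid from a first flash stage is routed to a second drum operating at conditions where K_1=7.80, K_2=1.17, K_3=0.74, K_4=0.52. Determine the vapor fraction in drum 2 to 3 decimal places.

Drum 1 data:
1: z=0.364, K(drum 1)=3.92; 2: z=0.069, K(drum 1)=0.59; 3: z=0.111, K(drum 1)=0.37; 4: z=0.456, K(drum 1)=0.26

V/F (drum 2) = 0.366

Drum 1:
Let ψ₁ = V/F and solve Σ zᵢ(Kᵢ−1)/(1+ψ₁(Kᵢ−1)) = 0.
g(0) = ΣzᵢKᵢ − 1 = 0.627 and g(1) = 1 − Σzᵢ/Kᵢ = -1.264, so a root lies in (0, 1).
Iterate (Newton) starting at ψ₁ = 0.5:
  ψ₁ = 0.500: g = -0.2412, g' = -1.254 → ψ₁ = 0.308
  ψ₁ = 0.308: g = 0.0038, g' = -1.363 → ψ₁ = 0.310
Converged at ψ₁ = 0.311.
Drum-1 compositions:
  1: x = 0.191, y = 0.748
  2: x = 0.079, y = 0.047
  3: x = 0.138, y = 0.051
  4: x = 0.592, y = 0.154
Drum-2 feed = drum-1 liquid: z₂ = (0.1909, 0.0791, 0.1380, 0.5920).
Drum 2:
Rachford–Rice: g(ψ₂) = Σ zᵢ(Kᵢ−1)/(1+ψ₂(Kᵢ−1)) = 0.
Check two-phase: ΣzᵢKᵢ = 1.992 > 1 and Σzᵢ/Kᵢ = 1.417 > 1, so g(0) = 0.992 > 0 and g(1) = -0.417 < 0.
Newton–Raphson from ψ₂ = 0.5:
  ψ₂ = 0.500: g = -0.1077, g' = -0.706 → ψ₂ = 0.348
  ψ₂ = 0.348: g = 0.0182, g' = -0.990 → ψ₂ = 0.366
Converged at ψ₂ = 0.366.
  1: x = 0.055, y = 0.426
  2: x = 0.074, y = 0.087
  3: x = 0.153, y = 0.113
  4: x = 0.718, y = 0.374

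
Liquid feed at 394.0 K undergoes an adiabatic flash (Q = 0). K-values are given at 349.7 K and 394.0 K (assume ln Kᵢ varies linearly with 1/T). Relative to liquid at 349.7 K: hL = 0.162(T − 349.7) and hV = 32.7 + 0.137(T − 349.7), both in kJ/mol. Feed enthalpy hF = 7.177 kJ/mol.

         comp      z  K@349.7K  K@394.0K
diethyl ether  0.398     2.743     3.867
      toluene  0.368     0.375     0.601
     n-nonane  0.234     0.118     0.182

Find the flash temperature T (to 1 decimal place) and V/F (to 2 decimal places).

Adiabatic flash: solve Rachford–Rice at each trial T, then check hF = ψ·hV(T) + (1−ψ)·hL(T).
  T = 349.7 K: K = (2.743, 0.375, 0.118), RR gives ψ = 0.201, H_out = 6.568 kJ/mol
  T = 394.0 K: K = (3.867, 0.601, 0.182), RR gives ψ = 0.465, H_out = 21.863 kJ/mol
  T = 371.9 K: K = (3.292, 0.482, 0.149), RR gives ψ = 0.341, H_out = 14.545 kJ/mol
  T = 360.8 K: K = (3.013, 0.427, 0.133), RR gives ψ = 0.274, H_out = 10.680 kJ/mol
  T = 355.2 K: K = (2.876, 0.400, 0.125), RR gives ψ = 0.238, H_out = 8.645 kJ/mol
  T = 352.4 K: K = (2.808, 0.387, 0.122), RR gives ψ = 0.219, H_out = 7.598 kJ/mol
  T = 351.0 K: K = (2.774, 0.381, 0.120), RR gives ψ = 0.210, H_out = 7.067 kJ/mol
Linear interpolation between T = 351.0 (H_out = 7.067) and T = 352.4 (H_out = 7.598) on hF = 7.177 gives T ≈ 351.3 K, at which ψ = 0.21.

T = 351.3 K, V/F = 0.21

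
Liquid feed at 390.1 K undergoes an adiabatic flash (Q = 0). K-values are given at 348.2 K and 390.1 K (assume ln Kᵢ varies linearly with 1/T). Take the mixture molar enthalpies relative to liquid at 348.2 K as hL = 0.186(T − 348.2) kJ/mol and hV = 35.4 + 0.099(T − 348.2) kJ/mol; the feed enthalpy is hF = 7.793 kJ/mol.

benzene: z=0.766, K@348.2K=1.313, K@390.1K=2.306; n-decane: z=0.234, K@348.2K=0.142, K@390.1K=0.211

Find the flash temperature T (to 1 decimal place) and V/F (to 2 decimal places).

T = 349.7 K, V/F = 0.21

Adiabatic flash: solve Rachford–Rice at each trial T, then check hF = ψ·hV(T) + (1−ψ)·hL(T).
  T = 348.2 K: K = (1.313, 0.142), RR gives ψ = 0.145, H_out = 5.139 kJ/mol
  T = 390.1 K: K = (2.306, 0.211), RR gives ψ = 0.792, H_out = 32.933 kJ/mol
  T = 369.1 K: K = (1.767, 0.175), RR gives ψ = 0.623, H_out = 24.820 kJ/mol
  T = 358.6 K: K = (1.529, 0.158), RR gives ψ = 0.467, H_out = 18.048 kJ/mol
  T = 353.4 K: K = (1.418, 0.150), RR gives ψ = 0.342, H_out = 12.909 kJ/mol
  T = 350.8 K: K = (1.365, 0.146), RR gives ψ = 0.256, H_out = 9.483 kJ/mol
  T = 349.5 K: K = (1.339, 0.144), RR gives ψ = 0.204, H_out = 7.450 kJ/mol
Linear interpolation between T = 349.5 (H_out = 7.450) and T = 350.8 (H_out = 9.483) on hF = 7.793 gives T ≈ 349.7 K, at which ψ = 0.21.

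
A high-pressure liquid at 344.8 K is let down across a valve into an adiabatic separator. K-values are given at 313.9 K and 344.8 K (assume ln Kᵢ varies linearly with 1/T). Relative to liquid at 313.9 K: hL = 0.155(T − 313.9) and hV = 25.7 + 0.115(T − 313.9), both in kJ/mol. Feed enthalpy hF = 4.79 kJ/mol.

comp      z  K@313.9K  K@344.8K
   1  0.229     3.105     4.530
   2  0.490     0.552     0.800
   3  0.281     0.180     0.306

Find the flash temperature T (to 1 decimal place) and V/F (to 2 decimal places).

Adiabatic flash: solve Rachford–Rice at each trial T, then check hF = ψ·hV(T) + (1−ψ)·hL(T).
  T = 313.9 K: K = (3.105, 0.552, 0.180), RR gives ψ = 0.026, H_out = 0.657 kJ/mol
  T = 344.8 K: K = (4.530, 0.800, 0.306), RR gives ψ = 0.348, H_out = 13.312 kJ/mol
  T = 329.4 K: K = (3.786, 0.671, 0.238), RR gives ψ = 0.185, H_out = 7.040 kJ/mol
  T = 321.6 K: K = (3.435, 0.610, 0.207), RR gives ψ = 0.106, H_out = 3.895 kJ/mol
  T = 325.5 K: K = (3.608, 0.640, 0.222), RR gives ψ = 0.146, H_out = 5.476 kJ/mol
  T = 323.6 K: K = (3.523, 0.625, 0.215), RR gives ψ = 0.127, H_out = 4.709 kJ/mol
Linear interpolation between T = 323.6 (H_out = 4.709) and T = 325.5 (H_out = 5.476) on hF = 4.79 gives T ≈ 323.8 K, at which ψ = 0.13.

T = 323.8 K, V/F = 0.13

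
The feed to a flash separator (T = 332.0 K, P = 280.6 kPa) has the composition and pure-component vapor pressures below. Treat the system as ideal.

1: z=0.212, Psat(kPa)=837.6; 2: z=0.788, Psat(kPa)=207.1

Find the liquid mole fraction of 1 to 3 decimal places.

x_1 = 0.117

Raoult's law: Kᵢ = Pᵢˢᵃᵗ/P = Pᵢˢᵃᵗ/280.6.
  K_1 = 837.6/280.6 = 2.98503, K_2 = 207.1/280.6 = 0.73806
Let ψ = V/F and solve Σ zᵢ(Kᵢ−1)/(1+ψ(Kᵢ−1)) = 0.
Feasibility: ΣzᵢKᵢ = 1.214, Σzᵢ/Kᵢ = 1.139 — both > 1, two phases present.
Binary case is linear: z₁(K₁−1)(1+ψ(K₂−1)) + z₂(K₂−1)(1+ψ(K₁−1)) = 0
⇒ ψ = [z₁(K₁−1)+z₂(K₂−1)] / [−(K₁−1)(K₂−1)] = 0.2144/0.5200 = 0.412
Compositions from xᵢ = zᵢ/(1+ψ(Kᵢ−1)), yᵢ = Kᵢxᵢ:
  1: x = 0.117, y = 0.348
  2: x = 0.883, y = 0.652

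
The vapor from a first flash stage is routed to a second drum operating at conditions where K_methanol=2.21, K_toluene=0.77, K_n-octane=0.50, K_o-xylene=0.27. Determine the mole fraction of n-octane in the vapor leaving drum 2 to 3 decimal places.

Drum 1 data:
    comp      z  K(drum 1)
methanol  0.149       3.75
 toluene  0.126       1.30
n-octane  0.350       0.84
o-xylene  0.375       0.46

y_n-octane (drum 2) = 0.164

Drum 1:
Let ψ₁ = V/F and solve Σ zᵢ(Kᵢ−1)/(1+ψ₁(Kᵢ−1)) = 0.
Feasibility: ΣzᵢKᵢ = 1.189, Σzᵢ/Kᵢ = 1.369 — both > 1, two phases present.
Newton–Raphson from ψ₁ = 0.55:
  ψ₁ = 0.550: g = -0.1539, g' = -0.419 → ψ₁ = 0.183
  ψ₁ = 0.183: g = 0.0263, g' = -0.654 → ψ₁ = 0.223
  ψ₁ = 0.223: g = 0.0012, g' = -0.594 → ψ₁ = 0.225
Converged at ψ₁ = 0.225.
Drum-1 compositions:
  methanol: x = 0.092, y = 0.345
  toluene: x = 0.118, y = 0.153
  n-octane: x = 0.363, y = 0.305
  o-xylene: x = 0.427, y = 0.196
Drum-2 feed = drum-1 vapor: z₂ = (0.3452, 0.1534, 0.3050, 0.1963).
Drum 2:
Let ψ₂ = V/F and solve Σ zᵢ(Kᵢ−1)/(1+ψ₂(Kᵢ−1)) = 0.
Check two-phase: ΣzᵢKᵢ = 1.087 > 1 and Σzᵢ/Kᵢ = 1.693 > 1, so g(0) = 0.087 > 0 and g(1) = -0.693 < 0.
Newton iteration, ψ₂⁰ = 0.5:
  ψ₂ = 0.500: g = -0.2086, g' = -0.602 → ψ₂ = 0.153
  ψ₂ = 0.153: g = -0.0107, g' = -0.591 → ψ₂ = 0.135
Converged at ψ₂ = 0.135.
  methanol: x = 0.297, y = 0.656
  toluene: x = 0.158, y = 0.122
  n-octane: x = 0.327, y = 0.164
  o-xylene: x = 0.218, y = 0.059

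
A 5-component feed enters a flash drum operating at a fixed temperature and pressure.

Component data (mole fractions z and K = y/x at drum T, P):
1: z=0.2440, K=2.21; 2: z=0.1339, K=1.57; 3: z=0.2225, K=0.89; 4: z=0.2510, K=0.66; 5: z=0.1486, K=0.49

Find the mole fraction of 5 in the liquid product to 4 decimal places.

x_5 = 0.2060

Material balance + equilibrium reduce to Σ zᵢ(Kᵢ−1)/(1+ψ(Kᵢ−1)) = 0.
Check two-phase: ΣzᵢKᵢ = 1.1860 > 1 and Σzᵢ/Kᵢ = 1.1293 > 1, so g(0) = 0.1860 > 0 and g(1) = -0.1293 < 0.
Newton–Raphson from ψ = 0.69:
  ψ = 0.6900: g = -0.03924, g' = -0.2732 → ψ = 0.5464
  ψ = 0.5464: g = 0.00002, g' = -0.2759 → ψ = 0.5465
Converged at ψ = 0.5465.
Compositions from xᵢ = zᵢ/(1+ψ(Kᵢ−1)), yᵢ = Kᵢxᵢ:
  1: x = 0.1469, y = 0.3246
  2: x = 0.1021, y = 0.1603
  3: x = 0.2367, y = 0.2107
  4: x = 0.3083, y = 0.2035
  5: x = 0.2060, y = 0.1009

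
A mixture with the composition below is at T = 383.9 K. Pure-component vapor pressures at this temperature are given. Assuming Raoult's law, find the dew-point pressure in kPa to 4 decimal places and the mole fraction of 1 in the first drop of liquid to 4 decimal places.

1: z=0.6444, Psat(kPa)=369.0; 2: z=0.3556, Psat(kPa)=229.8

Pdew = 303.6031 kPa, x_1 = 0.5302

At the dew point ψ → 1, so Σzᵢ/Kᵢ = 1 with Kᵢ = Pᵢˢᵃᵗ/P ⇒ 1/P = Σzᵢ/Pᵢˢᵃᵗ.
1/P = 0.6444/369.0 + 0.3556/229.8 = 0.0032938 ⇒ P = 303.6031 kPa
xᵢ = zᵢP/Pᵢˢᵃᵗ ⇒ x_1 = 0.6444·303.6031/369.0 = 0.5302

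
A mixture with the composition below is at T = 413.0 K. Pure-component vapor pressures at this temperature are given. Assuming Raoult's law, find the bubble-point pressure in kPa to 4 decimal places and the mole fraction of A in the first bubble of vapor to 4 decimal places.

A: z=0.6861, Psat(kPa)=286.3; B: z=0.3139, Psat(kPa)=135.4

Pbub = 238.9325 kPa, y_A = 0.8221

At the bubble point ψ → 0, so ΣzᵢKᵢ = 1 with Kᵢ = Pᵢˢᵃᵗ/P ⇒ P = ΣzᵢPᵢˢᵃᵗ.
P = 0.6861·286.3 + 0.3139·135.4 = 238.9325 kPa
yᵢ = zᵢPᵢˢᵃᵗ/P ⇒ y_A = 0.6861·286.3/238.9325 = 0.8221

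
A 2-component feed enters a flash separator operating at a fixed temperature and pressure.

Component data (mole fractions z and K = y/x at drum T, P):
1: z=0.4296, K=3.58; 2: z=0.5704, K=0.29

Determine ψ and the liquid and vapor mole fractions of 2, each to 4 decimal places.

Let ψ = V/F and solve Σ zᵢ(Kᵢ−1)/(1+ψ(Kᵢ−1)) = 0.
g(0) = ΣzᵢKᵢ − 1 = 0.7034 and g(1) = 1 − Σzᵢ/Kᵢ = -1.0869, so a root lies in (0, 1).
Newton–Raphson from ψ = 0.5:
  ψ = 0.5000: g = -0.14388, g' = -1.2365 → ψ = 0.3836
  ψ = 0.3836: g = 0.00044, g' = -1.2654 → ψ = 0.3840
Converged at ψ = 0.3840.
Compositions from xᵢ = zᵢ/(1+ψ(Kᵢ−1)), yᵢ = Kᵢxᵢ:
  1: x = 0.2158, y = 0.7726
  2: x = 0.7842, y = 0.2274

ψ = 0.3840, x_2 = 0.7842, y_2 = 0.2274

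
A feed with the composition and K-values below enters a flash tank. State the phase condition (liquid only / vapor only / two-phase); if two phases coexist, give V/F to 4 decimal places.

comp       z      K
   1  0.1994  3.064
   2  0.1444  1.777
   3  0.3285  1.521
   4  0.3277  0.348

ΣzᵢKᵢ = 1.4812; Σzᵢ/Kᵢ = 1.3040.
Both exceed 1, so a two-phase solution exists.
Rachford–Rice: g(ψ) = Σ zᵢ(Kᵢ−1)/(1+ψ(Kᵢ−1)) = 0.
Iterate (Newton) starting at ψ = 0.51:
  ψ = 0.5100: g = 0.09598, g' = -0.6147 → ψ = 0.6661
  ψ = 0.6661: g = -0.00343, g' = -0.6730 → ψ = 0.6610
Converged at ψ = 0.6610.

two-phase, V/F = 0.6610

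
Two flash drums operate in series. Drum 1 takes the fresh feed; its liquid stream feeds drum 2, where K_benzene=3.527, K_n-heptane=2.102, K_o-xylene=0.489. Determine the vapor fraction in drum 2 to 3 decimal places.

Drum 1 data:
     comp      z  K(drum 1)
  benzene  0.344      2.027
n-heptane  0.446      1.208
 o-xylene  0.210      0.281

V/F (drum 2) = 0.885

Drum 1:
Let ψ₁ = V/F and solve Σ zᵢ(Kᵢ−1)/(1+ψ₁(Kᵢ−1)) = 0.
Check two-phase: ΣzᵢKᵢ = 1.295 > 1 and Σzᵢ/Kᵢ = 1.286 > 1, so g(0) = 0.295 > 0 and g(1) = -0.286 < 0.
Iterate (Newton) starting at ψ₁ = 0.5:
  ψ₁ = 0.500: g = 0.0817, g' = -0.439 → ψ₁ = 0.686
  ψ₁ = 0.686: g = -0.0096, g' = -0.563 → ψ₁ = 0.669
Converged at ψ₁ = 0.669.
Drum-1 compositions:
  benzene: x = 0.204, y = 0.413
  n-heptane: x = 0.392, y = 0.473
  o-xylene: x = 0.405, y = 0.114
Drum-2 feed = drum-1 liquid: z₂ = (0.2039, 0.3915, 0.4045).
Drum 2:
Let ψ₂ = V/F and solve Σ zᵢ(Kᵢ−1)/(1+ψ₂(Kᵢ−1)) = 0.
Check two-phase: ΣzᵢKᵢ = 1.740 > 1 and Σzᵢ/Kᵢ = 1.071 > 1, so g(0) = 0.740 > 0 and g(1) = -0.071 < 0.
Newton–Raphson from ψ₂ = 0.5:
  ψ₂ = 0.500: g = 0.2282, g' = -0.642 → ψ₂ = 0.855
  ψ₂ = 0.855: g = 0.0180, g' = -0.590 → ψ₂ = 0.886
  ψ₂ = 0.886: g = -0.0001, g' = -0.598 → ψ₂ = 0.885
Converged at ψ₂ = 0.885.
  benzene: x = 0.063, y = 0.222
  n-heptane: x = 0.198, y = 0.417
  o-xylene: x = 0.739, y = 0.361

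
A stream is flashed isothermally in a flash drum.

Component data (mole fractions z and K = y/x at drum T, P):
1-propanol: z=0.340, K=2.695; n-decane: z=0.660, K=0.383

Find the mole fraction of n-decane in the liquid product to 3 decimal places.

x_n-decane = 0.733

Material balance + equilibrium reduce to Σ zᵢ(Kᵢ−1)/(1+V/F(Kᵢ−1)) = 0.
Check two-phase: ΣzᵢKᵢ = 1.169 > 1 and Σzᵢ/Kᵢ = 1.849 > 1, so g(0) = 0.169 > 0 and g(1) = -0.849 < 0.
Binary case is linear: z₁(K₁−1)(1+V/F(K₂−1)) + z₂(K₂−1)(1+V/F(K₁−1)) = 0
⇒ V/F = [z₁(K₁−1)+z₂(K₂−1)] / [−(K₁−1)(K₂−1)] = 0.1691/1.0458 = 0.162
Compositions from xᵢ = zᵢ/(1+V/F(Kᵢ−1)), yᵢ = Kᵢxᵢ:
  1-propanol: x = 0.267, y = 0.719
  n-decane: x = 0.733, y = 0.281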